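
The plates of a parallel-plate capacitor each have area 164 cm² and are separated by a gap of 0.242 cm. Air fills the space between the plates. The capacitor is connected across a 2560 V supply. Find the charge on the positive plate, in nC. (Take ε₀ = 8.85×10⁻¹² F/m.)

A = 164 cm² = 1.64×10⁻² m².
C = ε₀A/d = 8.85×10⁻¹² × 1.64×10⁻² / 2.42×10⁻³ = 6.00×10⁻¹¹ F.
Q = CV = 6.00×10⁻¹¹ × 2560 = 1.54×10⁻⁷ C.

154 nC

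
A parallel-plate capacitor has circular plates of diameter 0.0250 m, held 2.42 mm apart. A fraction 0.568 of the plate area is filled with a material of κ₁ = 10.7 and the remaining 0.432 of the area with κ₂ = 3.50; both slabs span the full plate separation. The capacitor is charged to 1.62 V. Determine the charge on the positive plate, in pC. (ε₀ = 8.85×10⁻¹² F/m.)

Q ≈ 22.1 pC

A = π(0.0250/2 m)² = 4.91×10⁻⁴ m².
Side-by-side slabs ⇒ two capacitors in parallel, each spanning the full gap.
C₁ = κ₁ε₀A₁/d = 10.7 × 8.85×10⁻¹² × 2.79×10⁻⁴ / 2.42×10⁻³ = 1.09×10⁻¹¹ F.
C₂ = κ₂ε₀A₂/d = 3.50 × 8.85×10⁻¹² × 2.12×10⁻⁴ / 2.42×10⁻³ = 2.71×10⁻¹² F.
C = C₁ + C₂ = 1.36×10⁻¹¹ F.
Q = CV = 1.36×10⁻¹¹ × 1.62 = 2.21×10⁻¹¹ C.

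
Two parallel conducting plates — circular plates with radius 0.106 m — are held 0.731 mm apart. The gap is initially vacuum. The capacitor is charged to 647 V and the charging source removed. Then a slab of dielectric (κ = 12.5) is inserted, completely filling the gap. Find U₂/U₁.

U₂/U₁ ≈ 0.0800

Isolated ⇒ Q is held fixed.
C₂ = 12.5 C₁ and U = Q²/(2C), so U₂/U₁ = C₁/C₂ = 0.0800.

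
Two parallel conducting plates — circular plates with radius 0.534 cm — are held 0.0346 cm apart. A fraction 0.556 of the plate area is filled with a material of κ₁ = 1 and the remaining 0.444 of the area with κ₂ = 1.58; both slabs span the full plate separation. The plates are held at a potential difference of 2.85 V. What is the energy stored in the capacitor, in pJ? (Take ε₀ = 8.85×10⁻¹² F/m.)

11.7 pJ

A = π(0.534 cm)² = 8.96×10⁻⁵ m².
Side-by-side slabs ⇒ two capacitors in parallel, each spanning the full gap.
C₁ = κ₁ε₀A₁/d = 1.00 × 8.85×10⁻¹² × 4.98×10⁻⁵ / 3.46×10⁻⁴ = 1.27×10⁻¹² F.
C₂ = κ₂ε₀A₂/d = 1.58 × 8.85×10⁻¹² × 3.98×10⁻⁵ / 3.46×10⁻⁴ = 1.61×10⁻¹² F.
C = C₁ + C₂ = 2.88×10⁻¹² F.
U = ½CV² = ½ × 2.88×10⁻¹² × (2.85)² = 1.17×10⁻¹¹ J.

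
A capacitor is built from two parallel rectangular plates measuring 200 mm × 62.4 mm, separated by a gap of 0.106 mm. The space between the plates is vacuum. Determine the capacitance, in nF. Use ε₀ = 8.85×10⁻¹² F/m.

A = 200 × 62.4 mm² = 1.25×10⁻² m².
C = ε₀A/d = 8.85×10⁻¹² × 1.25×10⁻² / 1.06×10⁻⁴ = 1.04×10⁻⁹ F.

C ≈ 1.04 nF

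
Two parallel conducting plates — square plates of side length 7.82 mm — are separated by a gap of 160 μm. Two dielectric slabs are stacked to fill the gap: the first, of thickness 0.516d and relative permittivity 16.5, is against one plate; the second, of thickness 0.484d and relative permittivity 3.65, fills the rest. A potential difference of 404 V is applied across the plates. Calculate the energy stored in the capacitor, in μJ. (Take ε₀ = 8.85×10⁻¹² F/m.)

U ≈ 1.68 μJ

A = (7.82 mm)² = 6.12×10⁻⁵ m².
Stacked slabs ⇒ two capacitors in series, each with the full plate area.
C₁ = κ₁ε₀A/d₁ = 16.5 × 8.85×10⁻¹² × 6.12×10⁻⁵ / 8.26×10⁻⁵ = 1.08×10⁻¹⁰ F.
C₂ = κ₂ε₀A/d₂ = 3.65 × 8.85×10⁻¹² × 6.12×10⁻⁵ / 7.74×10⁻⁵ = 2.55×10⁻¹¹ F.
C = (1/C₁ + 1/C₂)⁻¹ = 2.06×10⁻¹¹ F.
U = ½CV² = ½ × 2.06×10⁻¹¹ × (404)² = 1.68×10⁻⁶ J.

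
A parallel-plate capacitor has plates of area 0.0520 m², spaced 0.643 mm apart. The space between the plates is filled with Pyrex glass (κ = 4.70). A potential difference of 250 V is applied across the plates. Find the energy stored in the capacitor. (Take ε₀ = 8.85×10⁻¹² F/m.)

105 μJ

C = κε₀A/d = 4.70 × 8.85×10⁻¹² × 5.20×10⁻² / 6.43×10⁻⁴ = 3.36×10⁻⁹ F.
U = ½CV² = ½ × 3.36×10⁻⁹ × (250)² = 1.05×10⁻⁴ J.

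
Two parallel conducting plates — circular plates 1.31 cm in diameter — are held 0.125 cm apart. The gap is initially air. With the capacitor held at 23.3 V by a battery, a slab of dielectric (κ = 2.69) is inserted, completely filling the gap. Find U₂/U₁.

2.69

Battery connected ⇒ V is held fixed.
C₂ = 2.69 C₁ and U = ½CV², so U₂/U₁ = C₂/C₁ = 2.69.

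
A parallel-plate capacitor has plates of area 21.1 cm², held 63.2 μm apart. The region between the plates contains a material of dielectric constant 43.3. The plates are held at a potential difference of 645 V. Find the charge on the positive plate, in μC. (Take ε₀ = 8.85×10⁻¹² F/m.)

8.25 μC

A = 21.1 cm² = 2.11×10⁻³ m².
C = κε₀A/d = 43.3 × 8.85×10⁻¹² × 2.11×10⁻³ / 6.32×10⁻⁵ = 1.28×10⁻⁸ F.
Q = CV = 1.28×10⁻⁸ × 645 = 8.25×10⁻⁶ C.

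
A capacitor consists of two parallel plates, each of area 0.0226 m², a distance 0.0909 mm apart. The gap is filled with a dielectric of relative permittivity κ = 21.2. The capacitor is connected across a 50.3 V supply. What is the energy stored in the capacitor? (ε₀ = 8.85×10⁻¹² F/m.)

C = κε₀A/d = 21.2 × 8.85×10⁻¹² × 2.26×10⁻² / 9.09×10⁻⁵ = 4.66×10⁻⁸ F.
U = ½CV² = ½ × 4.66×10⁻⁸ × (50.3)² = 5.90×10⁻⁵ J.

U ≈ 59.0 μJ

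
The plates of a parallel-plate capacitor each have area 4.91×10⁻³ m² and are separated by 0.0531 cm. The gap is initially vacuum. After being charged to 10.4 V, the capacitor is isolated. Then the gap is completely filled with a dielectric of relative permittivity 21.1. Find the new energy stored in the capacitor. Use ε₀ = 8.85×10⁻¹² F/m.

U ≈ 210 pJ

Initially C₁ = ε₀A/d = 8.85×10⁻¹² × 4.91×10⁻³ / 5.31×10⁻⁴ = 8.18×10⁻¹¹ F.
U₁ = 4.43×10⁻⁹ J.
Isolated ⇒ Q is held fixed. C₂ = 21.1 C₁ and U = Q²/(2C), so U₂/U₁ = C₁/C₂ = 0.0474.
U₂ = 0.0474 × 4.43×10⁻⁹ = 2.10×10⁻¹⁰ J.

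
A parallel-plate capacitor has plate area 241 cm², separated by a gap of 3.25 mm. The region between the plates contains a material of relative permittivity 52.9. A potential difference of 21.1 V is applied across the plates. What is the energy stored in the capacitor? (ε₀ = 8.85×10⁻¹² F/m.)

U ≈ 0.773 μJ

A = 241 cm² = 2.41×10⁻² m².
C = κε₀A/d = 52.9 × 8.85×10⁻¹² × 2.41×10⁻² / 3.25×10⁻³ = 3.47×10⁻⁹ F.
U = ½CV² = ½ × 3.47×10⁻⁹ × (21.1)² = 7.73×10⁻⁷ J.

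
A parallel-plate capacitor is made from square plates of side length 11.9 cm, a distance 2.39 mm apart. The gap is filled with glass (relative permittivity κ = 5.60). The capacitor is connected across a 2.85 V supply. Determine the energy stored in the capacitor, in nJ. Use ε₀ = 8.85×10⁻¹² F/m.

U ≈ 1.19 nJ

A = (11.9 cm)² = 1.42×10⁻² m².
C = κε₀A/d = 5.60 × 8.85×10⁻¹² × 1.42×10⁻² / 2.39×10⁻³ = 2.94×10⁻¹⁰ F.
U = ½CV² = ½ × 2.94×10⁻¹⁰ × (2.85)² = 1.19×10⁻⁹ J.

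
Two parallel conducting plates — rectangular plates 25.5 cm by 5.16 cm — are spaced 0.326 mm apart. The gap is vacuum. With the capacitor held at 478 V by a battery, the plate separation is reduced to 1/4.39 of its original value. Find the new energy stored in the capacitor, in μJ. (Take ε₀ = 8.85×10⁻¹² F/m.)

179 μJ

A = 25.5 × 5.16 cm² = 1.32×10⁻² m².
Initially C₁ = ε₀A/d = 8.85×10⁻¹² × 1.32×10⁻² / 3.26×10⁻⁴ = 3.57×10⁻¹⁰ F.
U₁ = 4.08×10⁻⁵ J.
Battery connected ⇒ V is held fixed. C₂ = 4.39 C₁ and U = ½CV², so U₂/U₁ = C₂/C₁ = 4.39.
U₂ = 4.39 × 4.08×10⁻⁵ = 1.79×10⁻⁴ J.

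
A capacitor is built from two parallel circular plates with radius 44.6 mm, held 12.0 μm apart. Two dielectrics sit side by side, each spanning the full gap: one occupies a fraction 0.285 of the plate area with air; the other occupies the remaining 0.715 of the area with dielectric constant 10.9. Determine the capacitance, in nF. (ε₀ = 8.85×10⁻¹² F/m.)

A = π(44.6 mm)² = 6.25×10⁻³ m².
Side-by-side slabs ⇒ two capacitors in parallel, each spanning the full gap.
C₁ = κ₁ε₀A₁/d = 1.00 × 8.85×10⁻¹² × 1.78×10⁻³ / 1.20×10⁻⁵ = 1.31×10⁻⁹ F.
C₂ = κ₂ε₀A₂/d = 10.9 × 8.85×10⁻¹² × 4.47×10⁻³ / 1.20×10⁻⁵ = 3.59×10⁻⁸ F.
C = C₁ + C₂ = 3.72×10⁻⁸ F.

C ≈ 37.2 nF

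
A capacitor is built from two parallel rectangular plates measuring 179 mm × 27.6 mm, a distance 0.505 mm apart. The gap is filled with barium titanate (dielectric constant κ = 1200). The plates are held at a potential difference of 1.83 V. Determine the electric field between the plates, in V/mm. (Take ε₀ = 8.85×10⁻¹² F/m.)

3.62 V/mm

E = V/d = 1.83 / 5.05×10⁻⁴ = 3.62×10³ V/m.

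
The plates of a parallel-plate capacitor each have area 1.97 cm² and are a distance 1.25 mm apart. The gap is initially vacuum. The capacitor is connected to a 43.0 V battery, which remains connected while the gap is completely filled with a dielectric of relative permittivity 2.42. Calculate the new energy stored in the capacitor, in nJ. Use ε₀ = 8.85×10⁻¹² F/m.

A = 1.97 cm² = 1.97×10⁻⁴ m².
Initially C₁ = ε₀A/d = 8.85×10⁻¹² × 1.97×10⁻⁴ / 1.25×10⁻³ = 1.39×10⁻¹² F.
U₁ = 1.29×10⁻⁹ J.
Battery connected ⇒ V is held fixed. C₂ = 2.42 C₁ and U = ½CV², so U₂/U₁ = C₂/C₁ = 2.42.
U₂ = 2.42 × 1.29×10⁻⁹ = 3.12×10⁻⁹ J.

U ≈ 3.12 nJ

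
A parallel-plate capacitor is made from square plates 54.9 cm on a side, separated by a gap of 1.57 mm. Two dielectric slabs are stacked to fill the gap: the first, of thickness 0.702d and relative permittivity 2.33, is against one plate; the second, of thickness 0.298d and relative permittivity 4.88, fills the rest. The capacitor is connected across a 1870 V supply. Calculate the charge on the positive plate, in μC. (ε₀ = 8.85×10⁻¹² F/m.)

A = (54.9 cm)² = 0.301 m².
Stacked slabs ⇒ two capacitors in series, each with the full plate area.
C₁ = κ₁ε₀A/d₁ = 2.33 × 8.85×10⁻¹² × 0.301 / 1.10×10⁻³ = 5.64×10⁻⁹ F.
C₂ = κ₂ε₀A/d₂ = 4.88 × 8.85×10⁻¹² × 0.301 / 4.68×10⁻⁴ = 2.78×10⁻⁸ F.
C = (1/C₁ + 1/C₂)⁻¹ = 4.69×10⁻⁹ F.
Q = CV = 4.69×10⁻⁹ × 1870 = 8.77×10⁻⁶ C.

8.77 μC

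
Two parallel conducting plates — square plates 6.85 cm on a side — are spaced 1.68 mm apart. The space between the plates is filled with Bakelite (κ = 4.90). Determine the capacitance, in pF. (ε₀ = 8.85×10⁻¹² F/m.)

A = (6.85 cm)² = 4.69×10⁻³ m².
C = κε₀A/d = 4.90 × 8.85×10⁻¹² × 4.69×10⁻³ / 1.68×10⁻³ = 1.21×10⁻¹⁰ F.

C ≈ 121 pF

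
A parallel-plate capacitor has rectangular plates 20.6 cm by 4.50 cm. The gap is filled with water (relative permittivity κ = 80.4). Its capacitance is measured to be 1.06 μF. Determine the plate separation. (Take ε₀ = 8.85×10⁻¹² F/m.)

d ≈ 6.22 μm

A = 20.6 × 4.50 cm² = 9.27×10⁻³ m².
d = κε₀A/C = 80.4 × 8.85×10⁻¹² × 9.27×10⁻³ / 1.06×10⁻⁶ = 6.22×10⁻⁶ m.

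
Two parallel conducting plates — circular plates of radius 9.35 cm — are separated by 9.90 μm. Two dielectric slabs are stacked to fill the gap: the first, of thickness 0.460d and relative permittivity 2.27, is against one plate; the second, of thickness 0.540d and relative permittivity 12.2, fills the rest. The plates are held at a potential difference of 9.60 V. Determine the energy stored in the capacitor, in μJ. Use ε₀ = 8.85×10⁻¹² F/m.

4.58 μJ

A = π(9.35 cm)² = 2.75×10⁻² m².
Stacked slabs ⇒ two capacitors in series, each with the full plate area.
C₁ = κ₁ε₀A/d₁ = 2.27 × 8.85×10⁻¹² × 2.75×10⁻² / 4.55×10⁻⁶ = 1.21×10⁻⁷ F.
C₂ = κ₂ε₀A/d₂ = 12.2 × 8.85×10⁻¹² × 2.75×10⁻² / 5.35×10⁻⁶ = 5.55×10⁻⁷ F.
C = (1/C₁ + 1/C₂)⁻¹ = 9.94×10⁻⁸ F.
U = ½CV² = ½ × 9.94×10⁻⁸ × (9.60)² = 4.58×10⁻⁶ J.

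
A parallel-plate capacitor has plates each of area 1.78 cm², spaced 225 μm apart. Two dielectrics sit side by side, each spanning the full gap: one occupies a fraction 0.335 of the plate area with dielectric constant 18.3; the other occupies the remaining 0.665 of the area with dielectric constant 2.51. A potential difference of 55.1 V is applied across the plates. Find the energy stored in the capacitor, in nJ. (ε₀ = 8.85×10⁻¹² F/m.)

A = 1.78 cm² = 1.78×10⁻⁴ m².
Side-by-side slabs ⇒ two capacitors in parallel, each spanning the full gap.
C₁ = κ₁ε₀A₁/d = 18.3 × 8.85×10⁻¹² × 5.96×10⁻⁵ / 2.25×10⁻⁴ = 4.29×10⁻¹¹ F.
C₂ = κ₂ε₀A₂/d = 2.51 × 8.85×10⁻¹² × 1.18×10⁻⁴ / 2.25×10⁻⁴ = 1.17×10⁻¹¹ F.
C = C₁ + C₂ = 5.46×10⁻¹¹ F.
U = ½CV² = ½ × 5.46×10⁻¹¹ × (55.1)² = 8.29×10⁻⁸ J.

82.9 nJ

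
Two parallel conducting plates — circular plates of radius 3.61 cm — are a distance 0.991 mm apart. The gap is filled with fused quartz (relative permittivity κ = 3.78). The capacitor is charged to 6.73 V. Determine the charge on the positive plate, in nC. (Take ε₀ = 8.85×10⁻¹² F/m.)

Q ≈ 0.930 nC

A = π(3.61 cm)² = 4.09×10⁻³ m².
C = κε₀A/d = 3.78 × 8.85×10⁻¹² × 4.09×10⁻³ / 9.91×10⁻⁴ = 1.38×10⁻¹⁰ F.
Q = CV = 1.38×10⁻¹⁰ × 6.73 = 9.30×10⁻¹⁰ C.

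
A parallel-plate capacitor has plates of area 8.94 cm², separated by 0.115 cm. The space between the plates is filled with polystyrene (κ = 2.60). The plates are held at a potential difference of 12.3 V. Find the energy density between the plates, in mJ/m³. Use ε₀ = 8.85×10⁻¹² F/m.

1.32 mJ/m³

E = V/d = 12.3 / 1.15×10⁻³ = 1.07×10⁴ V/m.
u = ½κε₀E² = ½ × 2.60 × 8.85×10⁻¹² × (1.07×10⁴)² = 1.32×10⁻³ J/m³.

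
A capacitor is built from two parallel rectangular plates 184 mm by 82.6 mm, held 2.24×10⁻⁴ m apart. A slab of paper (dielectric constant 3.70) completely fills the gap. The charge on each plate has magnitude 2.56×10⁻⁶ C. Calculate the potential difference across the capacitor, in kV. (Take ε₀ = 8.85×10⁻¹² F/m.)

1.15 kV

A = 184 × 82.6 mm² = 1.52×10⁻² m².
C = κε₀A/d = 3.70 × 8.85×10⁻¹² × 1.52×10⁻² / 2.24×10⁻⁴ = 2.22×10⁻⁹ F.
V = Q/C = 2.56×10⁻⁶ / 2.22×10⁻⁹ = 1.15×10³ V.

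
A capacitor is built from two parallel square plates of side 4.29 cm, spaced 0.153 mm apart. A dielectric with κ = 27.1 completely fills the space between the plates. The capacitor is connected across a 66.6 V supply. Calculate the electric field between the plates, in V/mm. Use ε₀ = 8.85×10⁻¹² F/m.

E = V/d = 66.6 / 1.53×10⁻⁴ = 4.35×10⁵ V/m.

435 V/mm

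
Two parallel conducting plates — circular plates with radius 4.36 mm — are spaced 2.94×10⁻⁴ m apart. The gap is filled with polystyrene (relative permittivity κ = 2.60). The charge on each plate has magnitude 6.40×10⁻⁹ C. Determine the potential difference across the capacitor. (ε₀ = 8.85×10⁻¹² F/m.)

A = π(4.36 mm)² = 5.97×10⁻⁵ m².
C = κε₀A/d = 2.60 × 8.85×10⁻¹² × 5.97×10⁻⁵ / 2.94×10⁻⁴ = 4.67×10⁻¹² F.
V = Q/C = 6.40×10⁻⁹ / 4.67×10⁻¹² = 1.37×10³ V.

1.37 kV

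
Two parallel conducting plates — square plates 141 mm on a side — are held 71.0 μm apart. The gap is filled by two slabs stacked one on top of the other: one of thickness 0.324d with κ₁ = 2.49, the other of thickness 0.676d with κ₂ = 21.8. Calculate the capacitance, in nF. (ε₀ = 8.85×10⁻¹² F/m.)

C ≈ 15.4 nF

A = (141 mm)² = 1.99×10⁻² m².
Stacked slabs ⇒ two capacitors in series, each with the full plate area.
C₁ = κ₁ε₀A/d₁ = 2.49 × 8.85×10⁻¹² × 1.99×10⁻² / 2.30×10⁻⁵ = 1.90×10⁻⁸ F.
C₂ = κ₂ε₀A/d₂ = 21.8 × 8.85×10⁻¹² × 1.99×10⁻² / 4.80×10⁻⁵ = 7.99×10⁻⁸ F.
C = (1/C₁ + 1/C₂)⁻¹ = 1.54×10⁻⁸ F.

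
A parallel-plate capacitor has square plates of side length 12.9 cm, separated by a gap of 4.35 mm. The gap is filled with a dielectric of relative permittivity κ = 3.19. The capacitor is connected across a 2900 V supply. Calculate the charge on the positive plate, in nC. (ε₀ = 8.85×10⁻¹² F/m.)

A = (12.9 cm)² = 1.66×10⁻² m².
C = κε₀A/d = 3.19 × 8.85×10⁻¹² × 1.66×10⁻² / 4.35×10⁻³ = 1.08×10⁻¹⁰ F.
Q = CV = 1.08×10⁻¹⁰ × 2900 = 3.13×10⁻⁷ C.

313 nC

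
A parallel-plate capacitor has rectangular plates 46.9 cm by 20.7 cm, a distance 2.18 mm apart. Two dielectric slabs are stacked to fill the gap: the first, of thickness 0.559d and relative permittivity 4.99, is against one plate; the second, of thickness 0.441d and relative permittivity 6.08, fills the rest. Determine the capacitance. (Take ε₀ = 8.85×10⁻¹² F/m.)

2.14 nF

A = 46.9 × 20.7 cm² = 9.71×10⁻² m².
Stacked slabs ⇒ two capacitors in series, each with the full plate area.
C₁ = κ₁ε₀A/d₁ = 4.99 × 8.85×10⁻¹² × 9.71×10⁻² / 1.22×10⁻³ = 3.52×10⁻⁹ F.
C₂ = κ₂ε₀A/d₂ = 6.08 × 8.85×10⁻¹² × 9.71×10⁻² / 9.61×10⁻⁴ = 5.43×10⁻⁹ F.
C = (1/C₁ + 1/C₂)⁻¹ = 2.14×10⁻⁹ F.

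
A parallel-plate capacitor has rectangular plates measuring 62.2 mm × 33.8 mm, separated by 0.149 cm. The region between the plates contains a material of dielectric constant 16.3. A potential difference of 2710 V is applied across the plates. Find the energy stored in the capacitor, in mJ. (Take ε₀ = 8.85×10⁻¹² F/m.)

U ≈ 0.747 mJ

A = 62.2 × 33.8 mm² = 2.10×10⁻³ m².
C = κε₀A/d = 16.3 × 8.85×10⁻¹² × 2.10×10⁻³ / 1.49×10⁻³ = 2.04×10⁻¹⁰ F.
U = ½CV² = ½ × 2.04×10⁻¹⁰ × (2710)² = 7.47×10⁻⁴ J.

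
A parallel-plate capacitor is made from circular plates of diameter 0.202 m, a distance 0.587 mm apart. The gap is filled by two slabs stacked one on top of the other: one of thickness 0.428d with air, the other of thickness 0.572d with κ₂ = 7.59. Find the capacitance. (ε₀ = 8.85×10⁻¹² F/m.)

0.960 nF

A = π(0.202/2 m)² = 3.20×10⁻² m².
Stacked slabs ⇒ two capacitors in series, each with the full plate area.
C₁ = κ₁ε₀A/d₁ = 1.00 × 8.85×10⁻¹² × 3.20×10⁻² / 2.51×10⁻⁴ = 1.13×10⁻⁹ F.
C₂ = κ₂ε₀A/d₂ = 7.59 × 8.85×10⁻¹² × 3.20×10⁻² / 3.36×10⁻⁴ = 6.41×10⁻⁹ F.
C = (1/C₁ + 1/C₂)⁻¹ = 9.60×10⁻¹⁰ F.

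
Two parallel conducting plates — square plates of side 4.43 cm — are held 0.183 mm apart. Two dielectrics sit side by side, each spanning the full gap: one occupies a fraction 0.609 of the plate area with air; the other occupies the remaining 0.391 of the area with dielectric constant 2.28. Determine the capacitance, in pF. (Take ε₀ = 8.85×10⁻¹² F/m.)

142 pF

A = (4.43 cm)² = 1.96×10⁻³ m².
Side-by-side slabs ⇒ two capacitors in parallel, each spanning the full gap.
C₁ = κ₁ε₀A₁/d = 1.00 × 8.85×10⁻¹² × 1.20×10⁻³ / 1.83×10⁻⁴ = 5.78×10⁻¹¹ F.
C₂ = κ₂ε₀A₂/d = 2.28 × 8.85×10⁻¹² × 7.67×10⁻⁴ / 1.83×10⁻⁴ = 8.46×10⁻¹¹ F.
C = C₁ + C₂ = 1.42×10⁻¹⁰ F.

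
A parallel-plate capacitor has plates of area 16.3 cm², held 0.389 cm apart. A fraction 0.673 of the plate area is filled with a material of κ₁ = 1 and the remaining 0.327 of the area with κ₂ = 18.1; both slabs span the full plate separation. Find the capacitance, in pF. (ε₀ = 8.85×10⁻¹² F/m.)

24.4 pF

A = 16.3 cm² = 1.63×10⁻³ m².
Side-by-side slabs ⇒ two capacitors in parallel, each spanning the full gap.
C₁ = κ₁ε₀A₁/d = 1.00 × 8.85×10⁻¹² × 1.10×10⁻³ / 3.89×10⁻³ = 2.50×10⁻¹² F.
C₂ = κ₂ε₀A₂/d = 18.1 × 8.85×10⁻¹² × 5.33×10⁻⁴ / 3.89×10⁻³ = 2.19×10⁻¹¹ F.
C = C₁ + C₂ = 2.44×10⁻¹¹ F.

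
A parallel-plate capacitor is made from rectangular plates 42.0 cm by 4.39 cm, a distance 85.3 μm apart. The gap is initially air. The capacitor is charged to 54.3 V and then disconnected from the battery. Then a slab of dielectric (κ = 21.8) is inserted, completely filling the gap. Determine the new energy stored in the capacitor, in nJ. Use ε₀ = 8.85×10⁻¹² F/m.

U ≈ 129 nJ

A = 42.0 × 4.39 cm² = 1.84×10⁻² m².
Initially C₁ = ε₀A/d = 8.85×10⁻¹² × 1.84×10⁻² / 8.53×10⁻⁵ = 1.91×10⁻⁹ F.
U₁ = 2.82×10⁻⁶ J.
Isolated ⇒ Q is held fixed. C₂ = 21.8 C₁ and U = Q²/(2C), so U₂/U₁ = C₁/C₂ = 0.0459.
U₂ = 0.0459 × 2.82×10⁻⁶ = 1.29×10⁻⁷ J.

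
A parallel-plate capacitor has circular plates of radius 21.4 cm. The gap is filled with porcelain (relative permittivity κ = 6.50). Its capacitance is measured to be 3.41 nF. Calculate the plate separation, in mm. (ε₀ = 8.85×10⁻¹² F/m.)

A = π(21.4 cm)² = 0.144 m².
d = κε₀A/C = 6.50 × 8.85×10⁻¹² × 0.144 / 3.41×10⁻⁹ = 2.43×10⁻³ m.

2.43 mm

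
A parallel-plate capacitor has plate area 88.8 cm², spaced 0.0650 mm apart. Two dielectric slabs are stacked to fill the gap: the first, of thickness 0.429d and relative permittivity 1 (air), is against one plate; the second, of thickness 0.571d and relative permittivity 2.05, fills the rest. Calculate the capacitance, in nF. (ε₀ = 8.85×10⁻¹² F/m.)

A = 88.8 cm² = 8.88×10⁻³ m².
Stacked slabs ⇒ two capacitors in series, each with the full plate area.
C₁ = κ₁ε₀A/d₁ = 1.00 × 8.85×10⁻¹² × 8.88×10⁻³ / 2.79×10⁻⁵ = 2.82×10⁻⁹ F.
C₂ = κ₂ε₀A/d₂ = 2.05 × 8.85×10⁻¹² × 8.88×10⁻³ / 3.71×10⁻⁵ = 4.34×10⁻⁹ F.
C = (1/C₁ + 1/C₂)⁻¹ = 1.71×10⁻⁹ F.

C ≈ 1.71 nF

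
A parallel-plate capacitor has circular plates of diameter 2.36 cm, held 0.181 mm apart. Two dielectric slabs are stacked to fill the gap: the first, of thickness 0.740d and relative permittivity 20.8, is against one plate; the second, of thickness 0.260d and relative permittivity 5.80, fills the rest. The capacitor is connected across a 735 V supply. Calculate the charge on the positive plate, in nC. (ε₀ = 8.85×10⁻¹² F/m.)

A = π(2.36/2 cm)² = 4.37×10⁻⁴ m².
Stacked slabs ⇒ two capacitors in series, each with the full plate area.
C₁ = κ₁ε₀A/d₁ = 20.8 × 8.85×10⁻¹² × 4.37×10⁻⁴ / 1.34×10⁻⁴ = 6.01×10⁻¹⁰ F.
C₂ = κ₂ε₀A/d₂ = 5.80 × 8.85×10⁻¹² × 4.37×10⁻⁴ / 4.71×10⁻⁵ = 4.77×10⁻¹⁰ F.
C = (1/C₁ + 1/C₂)⁻¹ = 2.66×10⁻¹⁰ F.
Q = CV = 2.66×10⁻¹⁰ × 735 = 1.96×10⁻⁷ C.

Q ≈ 196 nC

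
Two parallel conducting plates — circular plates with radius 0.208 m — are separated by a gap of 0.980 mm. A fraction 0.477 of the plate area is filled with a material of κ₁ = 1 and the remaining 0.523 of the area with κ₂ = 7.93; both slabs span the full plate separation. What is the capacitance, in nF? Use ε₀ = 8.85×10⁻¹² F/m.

A = π(0.208 m)² = 0.136 m².
Side-by-side slabs ⇒ two capacitors in parallel, each spanning the full gap.
C₁ = κ₁ε₀A₁/d = 1.00 × 8.85×10⁻¹² × 6.48×10⁻² / 9.80×10⁻⁴ = 5.85×10⁻¹⁰ F.
C₂ = κ₂ε₀A₂/d = 7.93 × 8.85×10⁻¹² × 7.11×10⁻² / 9.80×10⁻⁴ = 5.09×10⁻⁹ F.
C = C₁ + C₂ = 5.68×10⁻⁹ F.

C ≈ 5.68 nF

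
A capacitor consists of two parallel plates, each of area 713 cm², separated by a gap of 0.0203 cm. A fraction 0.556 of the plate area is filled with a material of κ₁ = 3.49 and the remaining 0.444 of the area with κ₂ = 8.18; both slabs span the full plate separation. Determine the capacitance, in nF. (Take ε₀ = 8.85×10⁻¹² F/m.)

C ≈ 17.3 nF

A = 713 cm² = 7.13×10⁻² m².
Side-by-side slabs ⇒ two capacitors in parallel, each spanning the full gap.
C₁ = κ₁ε₀A₁/d = 3.49 × 8.85×10⁻¹² × 3.96×10⁻² / 2.03×10⁻⁴ = 6.03×10⁻⁹ F.
C₂ = κ₂ε₀A₂/d = 8.18 × 8.85×10⁻¹² × 3.17×10⁻² / 2.03×10⁻⁴ = 1.13×10⁻⁸ F.
C = C₁ + C₂ = 1.73×10⁻⁸ F.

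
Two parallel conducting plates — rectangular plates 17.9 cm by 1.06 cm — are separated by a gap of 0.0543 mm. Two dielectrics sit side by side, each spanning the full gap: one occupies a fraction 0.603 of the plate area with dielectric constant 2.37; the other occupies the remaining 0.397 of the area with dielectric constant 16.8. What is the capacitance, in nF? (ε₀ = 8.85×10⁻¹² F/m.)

A = 17.9 × 1.06 cm² = 1.90×10⁻³ m².
Side-by-side slabs ⇒ two capacitors in parallel, each spanning the full gap.
C₁ = κ₁ε₀A₁/d = 2.37 × 8.85×10⁻¹² × 1.14×10⁻³ / 5.43×10⁻⁵ = 4.42×10⁻¹⁰ F.
C₂ = κ₂ε₀A₂/d = 16.8 × 8.85×10⁻¹² × 7.53×10⁻⁴ / 5.43×10⁻⁵ = 2.06×10⁻⁹ F.
C = C₁ + C₂ = 2.50×10⁻⁹ F.

C ≈ 2.50 nF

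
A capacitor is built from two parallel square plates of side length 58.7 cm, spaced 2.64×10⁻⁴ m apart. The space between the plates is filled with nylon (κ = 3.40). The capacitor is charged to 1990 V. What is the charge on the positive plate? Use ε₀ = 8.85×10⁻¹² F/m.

A = (58.7 cm)² = 0.345 m².
C = κε₀A/d = 3.40 × 8.85×10⁻¹² × 0.345 / 2.64×10⁻⁴ = 3.93×10⁻⁸ F.
Q = CV = 3.93×10⁻⁸ × 1990 = 7.82×10⁻⁵ C.

78.2 μC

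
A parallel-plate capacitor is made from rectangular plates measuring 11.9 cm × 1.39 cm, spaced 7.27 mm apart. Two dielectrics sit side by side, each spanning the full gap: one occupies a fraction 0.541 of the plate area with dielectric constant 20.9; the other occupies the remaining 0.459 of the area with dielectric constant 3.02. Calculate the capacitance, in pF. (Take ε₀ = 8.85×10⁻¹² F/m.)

A = 11.9 × 1.39 cm² = 1.65×10⁻³ m².
Side-by-side slabs ⇒ two capacitors in parallel, each spanning the full gap.
C₁ = κ₁ε₀A₁/d = 20.9 × 8.85×10⁻¹² × 8.95×10⁻⁴ / 7.27×10⁻³ = 2.28×10⁻¹¹ F.
C₂ = κ₂ε₀A₂/d = 3.02 × 8.85×10⁻¹² × 7.59×10⁻⁴ / 7.27×10⁻³ = 2.79×10⁻¹² F.
C = C₁ + C₂ = 2.56×10⁻¹¹ F.

C ≈ 25.6 pF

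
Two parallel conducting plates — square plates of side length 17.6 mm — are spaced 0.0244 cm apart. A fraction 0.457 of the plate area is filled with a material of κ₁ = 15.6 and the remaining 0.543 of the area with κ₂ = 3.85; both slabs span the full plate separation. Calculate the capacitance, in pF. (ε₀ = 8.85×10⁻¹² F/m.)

104 pF

A = (17.6 mm)² = 3.10×10⁻⁴ m².
Side-by-side slabs ⇒ two capacitors in parallel, each spanning the full gap.
C₁ = κ₁ε₀A₁/d = 15.6 × 8.85×10⁻¹² × 1.42×10⁻⁴ / 2.44×10⁻⁴ = 8.01×10⁻¹¹ F.
C₂ = κ₂ε₀A₂/d = 3.85 × 8.85×10⁻¹² × 1.68×10⁻⁴ / 2.44×10⁻⁴ = 2.35×10⁻¹¹ F.
C = C₁ + C₂ = 1.04×10⁻¹⁰ F.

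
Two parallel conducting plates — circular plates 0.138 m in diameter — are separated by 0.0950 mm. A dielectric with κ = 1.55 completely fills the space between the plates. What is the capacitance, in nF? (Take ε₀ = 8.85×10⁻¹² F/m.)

2.16 nF

A = π(0.138/2 m)² = 1.50×10⁻² m².
C = κε₀A/d = 1.55 × 8.85×10⁻¹² × 1.50×10⁻² / 9.50×10⁻⁵ = 2.16×10⁻⁹ F.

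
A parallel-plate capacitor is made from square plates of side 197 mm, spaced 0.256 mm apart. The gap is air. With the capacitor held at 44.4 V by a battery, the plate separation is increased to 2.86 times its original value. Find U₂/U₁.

U₂/U₁ ≈ 0.350

Battery connected ⇒ V is held fixed.
C₂ = 0.350 C₁ and U = ½CV², so U₂/U₁ = C₂/C₁ = 0.350.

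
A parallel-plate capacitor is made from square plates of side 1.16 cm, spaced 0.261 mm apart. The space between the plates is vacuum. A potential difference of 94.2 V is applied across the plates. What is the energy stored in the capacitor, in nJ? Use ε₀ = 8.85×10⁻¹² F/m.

20.2 nJ

A = (1.16 cm)² = 1.35×10⁻⁴ m².
C = ε₀A/d = 8.85×10⁻¹² × 1.35×10⁻⁴ / 2.61×10⁻⁴ = 4.56×10⁻¹² F.
U = ½CV² = ½ × 4.56×10⁻¹² × (94.2)² = 2.02×10⁻⁸ J.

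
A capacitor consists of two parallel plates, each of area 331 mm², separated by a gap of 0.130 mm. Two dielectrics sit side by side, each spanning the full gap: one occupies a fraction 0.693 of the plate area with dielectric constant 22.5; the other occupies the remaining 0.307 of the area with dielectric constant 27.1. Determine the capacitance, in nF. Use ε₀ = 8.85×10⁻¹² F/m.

0.539 nF

A = 331 mm² = 3.31×10⁻⁴ m².
Side-by-side slabs ⇒ two capacitors in parallel, each spanning the full gap.
C₁ = κ₁ε₀A₁/d = 22.5 × 8.85×10⁻¹² × 2.29×10⁻⁴ / 1.30×10⁻⁴ = 3.51×10⁻¹⁰ F.
C₂ = κ₂ε₀A₂/d = 27.1 × 8.85×10⁻¹² × 1.02×10⁻⁴ / 1.30×10⁻⁴ = 1.87×10⁻¹⁰ F.
C = C₁ + C₂ = 5.39×10⁻¹⁰ F.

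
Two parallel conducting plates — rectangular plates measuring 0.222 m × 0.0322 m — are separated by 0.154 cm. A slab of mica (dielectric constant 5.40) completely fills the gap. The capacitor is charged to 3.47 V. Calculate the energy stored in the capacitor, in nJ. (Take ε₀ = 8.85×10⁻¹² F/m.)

A = 0.222 × 0.0322 m² = 7.15×10⁻³ m².
C = κε₀A/d = 5.40 × 8.85×10⁻¹² × 7.15×10⁻³ / 1.54×10⁻³ = 2.22×10⁻¹⁰ F.
U = ½CV² = ½ × 2.22×10⁻¹⁰ × (3.47)² = 1.34×10⁻⁹ J.

U ≈ 1.34 nJ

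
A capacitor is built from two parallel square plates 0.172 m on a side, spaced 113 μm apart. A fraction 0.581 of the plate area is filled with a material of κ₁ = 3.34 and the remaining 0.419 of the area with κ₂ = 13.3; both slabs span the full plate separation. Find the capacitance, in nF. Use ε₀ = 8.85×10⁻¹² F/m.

A = (0.172 m)² = 2.96×10⁻² m².
Side-by-side slabs ⇒ two capacitors in parallel, each spanning the full gap.
C₁ = κ₁ε₀A₁/d = 3.34 × 8.85×10⁻¹² × 1.72×10⁻² / 1.13×10⁻⁴ = 4.50×10⁻⁹ F.
C₂ = κ₂ε₀A₂/d = 13.3 × 8.85×10⁻¹² × 1.24×10⁻² / 1.13×10⁻⁴ = 1.29×10⁻⁸ F.
C = C₁ + C₂ = 1.74×10⁻⁸ F.

17.4 nF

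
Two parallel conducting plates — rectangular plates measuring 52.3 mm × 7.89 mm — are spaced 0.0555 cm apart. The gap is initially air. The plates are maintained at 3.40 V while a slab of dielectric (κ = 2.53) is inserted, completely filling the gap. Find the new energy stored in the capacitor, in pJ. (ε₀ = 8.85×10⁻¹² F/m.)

U ≈ 96.2 pJ

A = 52.3 × 7.89 mm² = 4.13×10⁻⁴ m².
Initially C₁ = ε₀A/d = 8.85×10⁻¹² × 4.13×10⁻⁴ / 5.55×10⁻⁴ = 6.58×10⁻¹² F.
U₁ = 3.80×10⁻¹¹ J.
Battery connected ⇒ V is held fixed. C₂ = 2.53 C₁ and U = ½CV², so U₂/U₁ = C₂/C₁ = 2.53.
U₂ = 2.53 × 3.80×10⁻¹¹ = 9.62×10⁻¹¹ J.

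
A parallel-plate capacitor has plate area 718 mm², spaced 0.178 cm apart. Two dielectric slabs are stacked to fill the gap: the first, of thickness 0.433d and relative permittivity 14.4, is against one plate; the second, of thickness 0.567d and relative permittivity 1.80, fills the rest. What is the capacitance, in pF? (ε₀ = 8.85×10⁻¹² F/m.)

10.3 pF

A = 718 mm² = 7.18×10⁻⁴ m².
Stacked slabs ⇒ two capacitors in series, each with the full plate area.
C₁ = κ₁ε₀A/d₁ = 14.4 × 8.85×10⁻¹² × 7.18×10⁻⁴ / 7.71×10⁻⁴ = 1.19×10⁻¹⁰ F.
C₂ = κ₂ε₀A/d₂ = 1.80 × 8.85×10⁻¹² × 7.18×10⁻⁴ / 1.01×10⁻³ = 1.13×10⁻¹¹ F.
C = (1/C₁ + 1/C₂)⁻¹ = 1.03×10⁻¹¹ F.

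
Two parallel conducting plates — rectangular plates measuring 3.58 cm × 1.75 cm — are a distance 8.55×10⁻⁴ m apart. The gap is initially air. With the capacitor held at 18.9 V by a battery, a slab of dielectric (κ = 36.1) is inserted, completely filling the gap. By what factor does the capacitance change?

C = κε₀A/d scales with κ, so C₂/C₁ = κ = 36.1.

C₂/C₁ ≈ 36.1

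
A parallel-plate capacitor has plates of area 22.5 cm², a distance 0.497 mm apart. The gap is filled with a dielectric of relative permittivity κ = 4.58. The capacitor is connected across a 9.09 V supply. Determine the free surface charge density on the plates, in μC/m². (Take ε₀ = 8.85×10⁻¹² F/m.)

A = 22.5 cm² = 2.25×10⁻³ m².
C = κε₀A/d = 4.58 × 8.85×10⁻¹² × 2.25×10⁻³ / 4.97×10⁻⁴ = 1.83×10⁻¹⁰ F.
σ = Q/A = CV/A = 1.83×10⁻¹⁰ × 9.09 / 2.25×10⁻³ = 7.41×10⁻⁷ C/m².

0.741 μC/m²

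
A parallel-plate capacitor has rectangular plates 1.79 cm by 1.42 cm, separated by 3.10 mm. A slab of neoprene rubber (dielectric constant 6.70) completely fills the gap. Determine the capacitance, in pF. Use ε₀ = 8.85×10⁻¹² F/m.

A = 1.79 × 1.42 cm² = 2.54×10⁻⁴ m².
C = κε₀A/d = 6.70 × 8.85×10⁻¹² × 2.54×10⁻⁴ / 3.10×10⁻³ = 4.86×10⁻¹² F.

4.86 pF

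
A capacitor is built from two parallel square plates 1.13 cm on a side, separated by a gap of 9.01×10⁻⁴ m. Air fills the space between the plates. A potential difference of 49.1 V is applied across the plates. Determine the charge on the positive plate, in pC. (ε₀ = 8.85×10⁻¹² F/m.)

A = (1.13 cm)² = 1.28×10⁻⁴ m².
C = ε₀A/d = 8.85×10⁻¹² × 1.28×10⁻⁴ / 9.01×10⁻⁴ = 1.25×10⁻¹² F.
Q = CV = 1.25×10⁻¹² × 49.1 = 6.16×10⁻¹¹ C.

61.6 pC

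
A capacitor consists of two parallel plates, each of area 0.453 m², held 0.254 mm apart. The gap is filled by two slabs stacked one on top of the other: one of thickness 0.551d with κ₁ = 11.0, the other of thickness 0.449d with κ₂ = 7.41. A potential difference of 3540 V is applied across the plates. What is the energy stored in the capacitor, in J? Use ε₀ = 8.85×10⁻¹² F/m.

U ≈ 0.894 J

Stacked slabs ⇒ two capacitors in series, each with the full plate area.
C₁ = κ₁ε₀A/d₁ = 11.0 × 8.85×10⁻¹² × 0.453 / 1.40×10⁻⁴ = 3.15×10⁻⁷ F.
C₂ = κ₂ε₀A/d₂ = 7.41 × 8.85×10⁻¹² × 0.453 / 1.14×10⁻⁴ = 2.60×10⁻⁷ F.
C = (1/C₁ + 1/C₂)⁻¹ = 1.43×10⁻⁷ F.
U = ½CV² = ½ × 1.43×10⁻⁷ × (3540)² = 0.894 J.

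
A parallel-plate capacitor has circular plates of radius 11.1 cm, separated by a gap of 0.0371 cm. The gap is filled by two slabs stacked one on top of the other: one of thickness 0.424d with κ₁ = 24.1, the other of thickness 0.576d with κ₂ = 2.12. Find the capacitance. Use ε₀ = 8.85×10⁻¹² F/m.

C ≈ 3.19 nF

A = π(11.1 cm)² = 3.87×10⁻² m².
Stacked slabs ⇒ two capacitors in series, each with the full plate area.
C₁ = κ₁ε₀A/d₁ = 24.1 × 8.85×10⁻¹² × 3.87×10⁻² / 1.57×10⁻⁴ = 5.25×10⁻⁸ F.
C₂ = κ₂ε₀A/d₂ = 2.12 × 8.85×10⁻¹² × 3.87×10⁻² / 2.14×10⁻⁴ = 3.40×10⁻⁹ F.
C = (1/C₁ + 1/C₂)⁻¹ = 3.19×10⁻⁹ F.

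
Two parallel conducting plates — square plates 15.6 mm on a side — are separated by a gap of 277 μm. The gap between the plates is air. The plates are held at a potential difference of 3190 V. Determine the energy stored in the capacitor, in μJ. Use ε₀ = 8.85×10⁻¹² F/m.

39.6 μJ

A = (15.6 mm)² = 2.43×10⁻⁴ m².
C = ε₀A/d = 8.85×10⁻¹² × 2.43×10⁻⁴ / 2.77×10⁻⁴ = 7.78×10⁻¹² F.
U = ½CV² = ½ × 7.78×10⁻¹² × (3190)² = 3.96×10⁻⁵ J.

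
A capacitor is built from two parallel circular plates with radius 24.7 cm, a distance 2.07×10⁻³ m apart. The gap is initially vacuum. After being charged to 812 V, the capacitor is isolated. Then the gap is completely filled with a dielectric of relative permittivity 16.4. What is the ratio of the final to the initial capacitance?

C₂/C₁ ≈ 16.4

C = κε₀A/d scales with κ, so C₂/C₁ = κ = 16.4.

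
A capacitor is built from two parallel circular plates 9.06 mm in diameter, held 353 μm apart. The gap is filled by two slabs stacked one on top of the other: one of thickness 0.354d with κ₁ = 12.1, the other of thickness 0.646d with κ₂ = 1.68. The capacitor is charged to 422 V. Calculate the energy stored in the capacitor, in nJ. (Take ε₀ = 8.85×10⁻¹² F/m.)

U ≈ 348 nJ

A = π(9.06/2 mm)² = 6.45×10⁻⁵ m².
Stacked slabs ⇒ two capacitors in series, each with the full plate area.
C₁ = κ₁ε₀A/d₁ = 12.1 × 8.85×10⁻¹² × 6.45×10⁻⁵ / 1.25×10⁻⁴ = 5.52×10⁻¹¹ F.
C₂ = κ₂ε₀A/d₂ = 1.68 × 8.85×10⁻¹² × 6.45×10⁻⁵ / 2.28×10⁻⁴ = 4.20×10⁻¹² F.
C = (1/C₁ + 1/C₂)⁻¹ = 3.91×10⁻¹² F.
U = ½CV² = ½ × 3.91×10⁻¹² × (422)² = 3.48×10⁻⁷ J.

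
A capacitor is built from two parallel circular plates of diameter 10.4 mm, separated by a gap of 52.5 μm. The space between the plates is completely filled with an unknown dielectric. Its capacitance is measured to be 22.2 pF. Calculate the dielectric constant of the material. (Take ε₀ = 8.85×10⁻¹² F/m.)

1.55

A = π(10.4/2 mm)² = 8.49×10⁻⁵ m².
κ = Cd/(ε₀A) = 2.22×10⁻¹¹ × 5.25×10⁻⁵ / (8.85×10⁻¹² × 8.49×10⁻⁵) = 1.55.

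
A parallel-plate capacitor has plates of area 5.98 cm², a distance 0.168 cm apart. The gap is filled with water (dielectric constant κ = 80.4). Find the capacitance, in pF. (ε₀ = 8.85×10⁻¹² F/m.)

253 pF

A = 5.98 cm² = 5.98×10⁻⁴ m².
C = κε₀A/d = 80.4 × 8.85×10⁻¹² × 5.98×10⁻⁴ / 1.68×10⁻³ = 2.53×10⁻¹⁰ F.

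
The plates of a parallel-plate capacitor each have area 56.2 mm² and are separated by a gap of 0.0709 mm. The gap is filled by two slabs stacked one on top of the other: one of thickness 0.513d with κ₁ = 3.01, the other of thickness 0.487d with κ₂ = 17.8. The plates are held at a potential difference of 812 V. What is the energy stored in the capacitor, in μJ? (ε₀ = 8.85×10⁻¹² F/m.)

A = 56.2 mm² = 5.62×10⁻⁵ m².
Stacked slabs ⇒ two capacitors in series, each with the full plate area.
C₁ = κ₁ε₀A/d₁ = 3.01 × 8.85×10⁻¹² × 5.62×10⁻⁵ / 3.64×10⁻⁵ = 4.12×10⁻¹¹ F.
C₂ = κ₂ε₀A/d₂ = 17.8 × 8.85×10⁻¹² × 5.62×10⁻⁵ / 3.45×10⁻⁵ = 2.56×10⁻¹⁰ F.
C = (1/C₁ + 1/C₂)⁻¹ = 3.55×10⁻¹¹ F.
U = ½CV² = ½ × 3.55×10⁻¹¹ × (812)² = 1.17×10⁻⁵ J.

U ≈ 11.7 μJ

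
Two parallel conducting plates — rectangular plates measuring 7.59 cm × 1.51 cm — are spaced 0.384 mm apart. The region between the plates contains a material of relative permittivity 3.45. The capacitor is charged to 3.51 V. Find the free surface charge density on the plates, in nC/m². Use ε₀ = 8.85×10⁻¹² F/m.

A = 7.59 × 1.51 cm² = 1.15×10⁻³ m².
C = κε₀A/d = 3.45 × 8.85×10⁻¹² × 1.15×10⁻³ / 3.84×10⁻⁴ = 9.11×10⁻¹¹ F.
σ = Q/A = CV/A = 9.11×10⁻¹¹ × 3.51 / 1.15×10⁻³ = 2.79×10⁻⁷ C/m².

279 nC/m²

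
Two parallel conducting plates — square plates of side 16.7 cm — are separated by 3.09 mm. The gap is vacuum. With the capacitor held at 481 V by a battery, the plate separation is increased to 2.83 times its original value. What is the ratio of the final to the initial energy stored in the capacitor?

U₂/U₁ ≈ 0.353

Battery connected ⇒ V is held fixed.
C₂ = 0.353 C₁ and U = ½CV², so U₂/U₁ = C₂/C₁ = 0.353.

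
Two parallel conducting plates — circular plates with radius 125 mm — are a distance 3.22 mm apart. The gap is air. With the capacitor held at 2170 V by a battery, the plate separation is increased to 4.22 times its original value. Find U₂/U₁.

0.237

Battery connected ⇒ V is held fixed.
C₂ = 0.237 C₁ and U = ½CV², so U₂/U₁ = C₂/C₁ = 0.237.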